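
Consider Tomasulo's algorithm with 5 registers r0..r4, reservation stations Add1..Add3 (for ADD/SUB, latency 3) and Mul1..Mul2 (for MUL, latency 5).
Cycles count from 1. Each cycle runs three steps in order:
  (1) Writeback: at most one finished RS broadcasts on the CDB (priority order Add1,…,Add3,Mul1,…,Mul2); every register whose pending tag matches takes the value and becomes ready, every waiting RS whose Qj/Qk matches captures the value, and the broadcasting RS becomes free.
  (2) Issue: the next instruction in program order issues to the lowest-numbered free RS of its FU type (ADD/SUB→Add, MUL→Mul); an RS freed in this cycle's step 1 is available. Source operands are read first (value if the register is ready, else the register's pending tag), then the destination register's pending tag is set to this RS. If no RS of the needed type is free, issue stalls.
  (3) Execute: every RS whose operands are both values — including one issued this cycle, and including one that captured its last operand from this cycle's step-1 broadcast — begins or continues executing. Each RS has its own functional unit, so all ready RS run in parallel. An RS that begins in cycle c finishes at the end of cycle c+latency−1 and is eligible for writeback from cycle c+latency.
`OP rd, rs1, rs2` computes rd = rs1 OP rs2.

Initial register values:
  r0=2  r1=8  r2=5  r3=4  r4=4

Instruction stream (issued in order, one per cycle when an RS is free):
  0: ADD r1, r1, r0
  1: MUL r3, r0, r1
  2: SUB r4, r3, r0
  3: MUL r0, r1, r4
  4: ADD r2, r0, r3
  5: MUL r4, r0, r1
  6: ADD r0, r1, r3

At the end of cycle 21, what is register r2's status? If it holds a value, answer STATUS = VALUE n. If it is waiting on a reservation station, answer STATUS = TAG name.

c1: issue ADD r1<-Add1 | r0:2,r1:Add1,r2:5,r3:4,r4:4
c2: issue MUL r3<-Mul1 | r0:2,r1:Add1,r2:5,r3:Mul1,r4:4
c3: issue SUB r4<-Add2 | r0:2,r1:Add1,r2:5,r3:Mul1,r4:Add2
c4: CDB Add1=10; issue MUL r0<-Mul2 | r0:Mul2,r1:10,r2:5,r3:Mul1,r4:Add2
c5: issue ADD r2<-Add1 | r0:Mul2,r1:10,r2:Add1,r3:Mul1,r4:Add2
c6: stall | r0:Mul2,r1:10,r2:Add1,r3:Mul1,r4:Add2
c7: stall | r0:Mul2,r1:10,r2:Add1,r3:Mul1,r4:Add2
c8: stall | r0:Mul2,r1:10,r2:Add1,r3:Mul1,r4:Add2
c9: CDB Mul1=20; issue MUL r4<-Mul1 | r0:Mul2,r1:10,r2:Add1,r3:20,r4:Mul1
c10: issue ADD r0<-Add3 | r0:Add3,r1:10,r2:Add1,r3:20,r4:Mul1
c11: - | r0:Add3,r1:10,r2:Add1,r3:20,r4:Mul1
c12: CDB Add2=18 | r0:Add3,r1:10,r2:Add1,r3:20,r4:Mul1
c13: CDB Add3=30 | r0:30,r1:10,r2:Add1,r3:20,r4:Mul1
c14: - | r0:30,r1:10,r2:Add1,r3:20,r4:Mul1
c15: - | r0:30,r1:10,r2:Add1,r3:20,r4:Mul1
c16: - | r0:30,r1:10,r2:Add1,r3:20,r4:Mul1
c17: CDB Mul2=180 | r0:30,r1:10,r2:Add1,r3:20,r4:Mul1
c18: - | r0:30,r1:10,r2:Add1,r3:20,r4:Mul1
c19: - | r0:30,r1:10,r2:Add1,r3:20,r4:Mul1
c20: CDB Add1=200 | r0:30,r1:10,r2:200,r3:20,r4:Mul1
c21: - | r0:30,r1:10,r2:200,r3:20,r4:Mul1

STATUS = VALUE 200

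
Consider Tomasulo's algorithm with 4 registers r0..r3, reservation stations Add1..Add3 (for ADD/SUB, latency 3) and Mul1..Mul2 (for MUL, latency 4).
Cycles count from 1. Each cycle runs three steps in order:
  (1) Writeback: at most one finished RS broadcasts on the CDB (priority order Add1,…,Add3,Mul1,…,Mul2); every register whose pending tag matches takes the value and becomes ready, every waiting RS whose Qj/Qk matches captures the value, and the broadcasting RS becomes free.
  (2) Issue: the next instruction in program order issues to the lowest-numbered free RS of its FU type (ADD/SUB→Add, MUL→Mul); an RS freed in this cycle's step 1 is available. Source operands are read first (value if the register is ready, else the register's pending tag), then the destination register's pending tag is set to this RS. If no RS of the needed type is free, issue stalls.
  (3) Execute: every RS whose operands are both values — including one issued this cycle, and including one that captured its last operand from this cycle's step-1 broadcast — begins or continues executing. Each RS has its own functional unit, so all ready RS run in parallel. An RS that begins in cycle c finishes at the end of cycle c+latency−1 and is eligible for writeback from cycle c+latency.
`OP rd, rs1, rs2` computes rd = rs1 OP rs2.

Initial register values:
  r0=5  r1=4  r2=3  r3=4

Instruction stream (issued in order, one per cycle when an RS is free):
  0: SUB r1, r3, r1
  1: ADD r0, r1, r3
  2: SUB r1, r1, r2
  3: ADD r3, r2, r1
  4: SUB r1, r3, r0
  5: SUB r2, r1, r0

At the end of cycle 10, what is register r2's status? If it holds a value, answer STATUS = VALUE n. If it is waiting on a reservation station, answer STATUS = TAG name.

  c1: issue SUB r1<-Add1  regs: r0:5,r1:Add1,r2:3,r3:4
  c2: issue ADD r0<-Add2  regs: r0:Add2,r1:Add1,r2:3,r3:4
  c3: issue SUB r1<-Add3  regs: r0:Add2,r1:Add3,r2:3,r3:4
  c4: CDB Add1=0; issue ADD r3<-Add1  regs: r0:Add2,r1:Add3,r2:3,r3:Add1
  c5: stall  regs: r0:Add2,r1:Add3,r2:3,r3:Add1
  c6: stall  regs: r0:Add2,r1:Add3,r2:3,r3:Add1
  c7: CDB Add2=4; issue SUB r1<-Add2  regs: r0:4,r1:Add2,r2:3,r3:Add1
  c8: CDB Add3=-3; issue SUB r2<-Add3  regs: r0:4,r1:Add2,r2:Add3,r3:Add1
  c9: -  regs: r0:4,r1:Add2,r2:Add3,r3:Add1
  c10: -  regs: r0:4,r1:Add2,r2:Add3,r3:Add1

STATUS = TAG Add3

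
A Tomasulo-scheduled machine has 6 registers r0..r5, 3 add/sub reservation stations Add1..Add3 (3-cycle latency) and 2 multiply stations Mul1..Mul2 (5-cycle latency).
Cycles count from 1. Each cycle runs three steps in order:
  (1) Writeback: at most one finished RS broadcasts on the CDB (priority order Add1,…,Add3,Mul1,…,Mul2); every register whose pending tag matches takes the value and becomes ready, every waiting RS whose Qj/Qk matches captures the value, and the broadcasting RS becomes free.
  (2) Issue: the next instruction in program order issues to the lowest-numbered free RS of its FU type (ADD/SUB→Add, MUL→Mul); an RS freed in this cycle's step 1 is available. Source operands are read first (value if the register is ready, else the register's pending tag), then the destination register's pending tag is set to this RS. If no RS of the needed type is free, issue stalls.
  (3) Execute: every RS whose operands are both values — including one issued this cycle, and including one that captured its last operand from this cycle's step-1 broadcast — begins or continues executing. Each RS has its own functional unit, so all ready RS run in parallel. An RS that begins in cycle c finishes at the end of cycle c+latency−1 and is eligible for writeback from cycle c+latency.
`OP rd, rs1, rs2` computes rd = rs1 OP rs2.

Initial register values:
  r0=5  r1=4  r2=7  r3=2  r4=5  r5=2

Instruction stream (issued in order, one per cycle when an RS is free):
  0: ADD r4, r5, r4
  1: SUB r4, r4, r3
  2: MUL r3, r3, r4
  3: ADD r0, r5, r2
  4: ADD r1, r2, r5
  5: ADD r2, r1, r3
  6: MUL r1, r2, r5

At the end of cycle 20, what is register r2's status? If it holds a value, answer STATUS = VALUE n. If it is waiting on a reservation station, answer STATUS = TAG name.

c1: issue ADD r4<-Add1 | r0:5,r1:4,r2:7,r3:2,r4:Add1,r5:2
c2: issue SUB r4<-Add2 | r0:5,r1:4,r2:7,r3:2,r4:Add2,r5:2
c3: issue MUL r3<-Mul1 | r0:5,r1:4,r2:7,r3:Mul1,r4:Add2,r5:2
c4: CDB Add1=7; issue ADD r0<-Add1 | r0:Add1,r1:4,r2:7,r3:Mul1,r4:Add2,r5:2
c5: issue ADD r1<-Add3 | r0:Add1,r1:Add3,r2:7,r3:Mul1,r4:Add2,r5:2
c6: stall | r0:Add1,r1:Add3,r2:7,r3:Mul1,r4:Add2,r5:2
c7: CDB Add1=9; issue ADD r2<-Add1 | r0:9,r1:Add3,r2:Add1,r3:Mul1,r4:Add2,r5:2
c8: CDB Add2=5; issue MUL r1<-Mul2 | r0:9,r1:Mul2,r2:Add1,r3:Mul1,r4:5,r5:2
c9: CDB Add3=9 | r0:9,r1:Mul2,r2:Add1,r3:Mul1,r4:5,r5:2
c10: - | r0:9,r1:Mul2,r2:Add1,r3:Mul1,r4:5,r5:2
c11: - | r0:9,r1:Mul2,r2:Add1,r3:Mul1,r4:5,r5:2
c12: - | r0:9,r1:Mul2,r2:Add1,r3:Mul1,r4:5,r5:2
c13: CDB Mul1=10 | r0:9,r1:Mul2,r2:Add1,r3:10,r4:5,r5:2
c14: - | r0:9,r1:Mul2,r2:Add1,r3:10,r4:5,r5:2
c15: - | r0:9,r1:Mul2,r2:Add1,r3:10,r4:5,r5:2
c16: CDB Add1=19 | r0:9,r1:Mul2,r2:19,r3:10,r4:5,r5:2
c17: - | r0:9,r1:Mul2,r2:19,r3:10,r4:5,r5:2
c18: - | r0:9,r1:Mul2,r2:19,r3:10,r4:5,r5:2
c19: - | r0:9,r1:Mul2,r2:19,r3:10,r4:5,r5:2
c20: - | r0:9,r1:Mul2,r2:19,r3:10,r4:5,r5:2

STATUS = VALUE 19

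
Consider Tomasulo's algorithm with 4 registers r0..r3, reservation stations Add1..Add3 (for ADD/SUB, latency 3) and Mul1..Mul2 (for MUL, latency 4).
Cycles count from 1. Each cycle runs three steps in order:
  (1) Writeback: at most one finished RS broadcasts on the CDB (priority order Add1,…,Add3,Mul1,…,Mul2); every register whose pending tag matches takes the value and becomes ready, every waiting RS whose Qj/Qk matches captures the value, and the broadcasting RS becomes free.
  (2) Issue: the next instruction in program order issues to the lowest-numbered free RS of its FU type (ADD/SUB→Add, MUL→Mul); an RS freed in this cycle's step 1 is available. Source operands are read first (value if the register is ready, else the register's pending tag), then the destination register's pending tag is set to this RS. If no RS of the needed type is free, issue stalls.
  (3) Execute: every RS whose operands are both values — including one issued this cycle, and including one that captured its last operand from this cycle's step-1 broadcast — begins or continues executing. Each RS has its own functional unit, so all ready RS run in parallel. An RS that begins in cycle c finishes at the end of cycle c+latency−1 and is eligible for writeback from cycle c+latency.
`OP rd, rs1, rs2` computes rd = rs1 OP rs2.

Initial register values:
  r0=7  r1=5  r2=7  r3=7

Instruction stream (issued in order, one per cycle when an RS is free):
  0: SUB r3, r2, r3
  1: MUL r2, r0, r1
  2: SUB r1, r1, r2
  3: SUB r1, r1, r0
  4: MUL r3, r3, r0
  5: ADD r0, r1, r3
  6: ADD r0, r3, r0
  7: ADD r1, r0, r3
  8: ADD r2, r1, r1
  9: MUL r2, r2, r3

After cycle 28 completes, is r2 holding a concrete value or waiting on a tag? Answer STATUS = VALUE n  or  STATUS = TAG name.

STATUS = VALUE 0

  c1: issue SUB r3<-Add1  regs: r0:7,r1:5,r2:7,r3:Add1
  c2: issue MUL r2<-Mul1  regs: r0:7,r1:5,r2:Mul1,r3:Add1
  c3: issue SUB r1<-Add2  regs: r0:7,r1:Add2,r2:Mul1,r3:Add1
  c4: CDB Add1=0; issue SUB r1<-Add1  regs: r0:7,r1:Add1,r2:Mul1,r3:0
  c5: issue MUL r3<-Mul2  regs: r0:7,r1:Add1,r2:Mul1,r3:Mul2
  c6: CDB Mul1=35; issue ADD r0<-Add3  regs: r0:Add3,r1:Add1,r2:35,r3:Mul2
  c7: stall  regs: r0:Add3,r1:Add1,r2:35,r3:Mul2
  c8: stall  regs: r0:Add3,r1:Add1,r2:35,r3:Mul2
  c9: CDB Add2=-30; issue ADD r0<-Add2  regs: r0:Add2,r1:Add1,r2:35,r3:Mul2
  c10: CDB Mul2=0; stall  regs: r0:Add2,r1:Add1,r2:35,r3:0
  c11: stall  regs: r0:Add2,r1:Add1,r2:35,r3:0
  c12: CDB Add1=-37; issue ADD r1<-Add1  regs: r0:Add2,r1:Add1,r2:35,r3:0
  c13: stall  regs: r0:Add2,r1:Add1,r2:35,r3:0
  c14: stall  regs: r0:Add2,r1:Add1,r2:35,r3:0
  c15: CDB Add3=-37; issue ADD r2<-Add3  regs: r0:Add2,r1:Add1,r2:Add3,r3:0
  c16: issue MUL r2<-Mul1  regs: r0:Add2,r1:Add1,r2:Mul1,r3:0
  c17: -  regs: r0:Add2,r1:Add1,r2:Mul1,r3:0
  c18: CDB Add2=-37  regs: r0:-37,r1:Add1,r2:Mul1,r3:0
  c19: -  regs: r0:-37,r1:Add1,r2:Mul1,r3:0
  c20: -  regs: r0:-37,r1:Add1,r2:Mul1,r3:0
  c21: CDB Add1=-37  regs: r0:-37,r1:-37,r2:Mul1,r3:0
  c22: -  regs: r0:-37,r1:-37,r2:Mul1,r3:0
  c23: -  regs: r0:-37,r1:-37,r2:Mul1,r3:0
  c24: CDB Add3=-74  regs: r0:-37,r1:-37,r2:Mul1,r3:0
  c25: -  regs: r0:-37,r1:-37,r2:Mul1,r3:0
  c26: -  regs: r0:-37,r1:-37,r2:Mul1,r3:0
  c27: -  regs: r0:-37,r1:-37,r2:Mul1,r3:0
  c28: CDB Mul1=0  regs: r0:-37,r1:-37,r2:0,r3:0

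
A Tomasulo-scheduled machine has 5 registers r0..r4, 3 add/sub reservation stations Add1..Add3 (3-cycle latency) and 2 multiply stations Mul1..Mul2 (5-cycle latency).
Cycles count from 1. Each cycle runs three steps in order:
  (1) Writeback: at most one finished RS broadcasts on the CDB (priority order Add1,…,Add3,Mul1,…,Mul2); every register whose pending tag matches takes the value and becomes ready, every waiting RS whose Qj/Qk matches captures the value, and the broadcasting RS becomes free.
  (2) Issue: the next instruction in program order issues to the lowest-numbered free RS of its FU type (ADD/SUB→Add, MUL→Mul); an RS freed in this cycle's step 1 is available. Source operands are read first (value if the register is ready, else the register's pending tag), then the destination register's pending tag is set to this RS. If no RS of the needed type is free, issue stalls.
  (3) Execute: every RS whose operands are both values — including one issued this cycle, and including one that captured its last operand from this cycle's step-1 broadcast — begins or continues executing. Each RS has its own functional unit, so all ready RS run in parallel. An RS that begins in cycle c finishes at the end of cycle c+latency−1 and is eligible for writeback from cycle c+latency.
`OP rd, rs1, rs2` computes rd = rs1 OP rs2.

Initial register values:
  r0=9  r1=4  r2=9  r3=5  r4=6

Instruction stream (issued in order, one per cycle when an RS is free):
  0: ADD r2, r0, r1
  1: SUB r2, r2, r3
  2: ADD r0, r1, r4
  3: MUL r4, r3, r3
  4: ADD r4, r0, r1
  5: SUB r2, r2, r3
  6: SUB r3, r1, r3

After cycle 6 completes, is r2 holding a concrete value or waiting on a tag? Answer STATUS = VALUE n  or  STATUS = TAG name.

  c1: issue ADD r2<-Add1  regs: r0:9,r1:4,r2:Add1,r3:5,r4:6
  c2: issue SUB r2<-Add2  regs: r0:9,r1:4,r2:Add2,r3:5,r4:6
  c3: issue ADD r0<-Add3  regs: r0:Add3,r1:4,r2:Add2,r3:5,r4:6
  c4: CDB Add1=13; issue MUL r4<-Mul1  regs: r0:Add3,r1:4,r2:Add2,r3:5,r4:Mul1
  c5: issue ADD r4<-Add1  regs: r0:Add3,r1:4,r2:Add2,r3:5,r4:Add1
  c6: CDB Add3=10; issue SUB r2<-Add3  regs: r0:10,r1:4,r2:Add3,r3:5,r4:Add1

STATUS = TAG Add3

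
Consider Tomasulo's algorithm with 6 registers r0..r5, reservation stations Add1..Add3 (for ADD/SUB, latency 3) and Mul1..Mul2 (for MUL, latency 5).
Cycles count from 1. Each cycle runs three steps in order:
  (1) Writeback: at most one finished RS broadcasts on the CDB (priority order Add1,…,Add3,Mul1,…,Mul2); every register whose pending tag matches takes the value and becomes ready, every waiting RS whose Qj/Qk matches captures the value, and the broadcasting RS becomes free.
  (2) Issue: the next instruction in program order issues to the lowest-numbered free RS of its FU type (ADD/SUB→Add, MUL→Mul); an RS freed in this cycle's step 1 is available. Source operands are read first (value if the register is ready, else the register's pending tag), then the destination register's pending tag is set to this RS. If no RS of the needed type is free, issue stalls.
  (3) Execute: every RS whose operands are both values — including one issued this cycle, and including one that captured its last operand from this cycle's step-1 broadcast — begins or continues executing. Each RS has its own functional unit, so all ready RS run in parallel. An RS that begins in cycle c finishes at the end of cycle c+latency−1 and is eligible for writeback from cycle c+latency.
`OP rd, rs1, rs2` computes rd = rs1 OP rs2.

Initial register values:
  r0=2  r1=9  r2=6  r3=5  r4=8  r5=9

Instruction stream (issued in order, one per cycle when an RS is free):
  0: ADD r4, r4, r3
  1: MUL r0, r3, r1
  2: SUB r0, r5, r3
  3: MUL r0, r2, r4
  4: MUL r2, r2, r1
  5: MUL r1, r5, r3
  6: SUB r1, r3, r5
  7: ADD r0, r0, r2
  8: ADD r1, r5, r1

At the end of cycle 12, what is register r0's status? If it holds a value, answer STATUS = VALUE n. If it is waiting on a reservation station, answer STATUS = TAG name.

cycle 1: issue ADD r4<-Add1 // r0:2,r1:9,r2:6,r3:5,r4:Add1,r5:9
cycle 2: issue MUL r0<-Mul1 // r0:Mul1,r1:9,r2:6,r3:5,r4:Add1,r5:9
cycle 3: issue SUB r0<-Add2 // r0:Add2,r1:9,r2:6,r3:5,r4:Add1,r5:9
cycle 4: CDB Add1=13; issue MUL r0<-Mul2 // r0:Mul2,r1:9,r2:6,r3:5,r4:13,r5:9
cycle 5: stall // r0:Mul2,r1:9,r2:6,r3:5,r4:13,r5:9
cycle 6: CDB Add2=4; stall // r0:Mul2,r1:9,r2:6,r3:5,r4:13,r5:9
cycle 7: CDB Mul1=45; issue MUL r2<-Mul1 // r0:Mul2,r1:9,r2:Mul1,r3:5,r4:13,r5:9
cycle 8: stall // r0:Mul2,r1:9,r2:Mul1,r3:5,r4:13,r5:9
cycle 9: CDB Mul2=78; issue MUL r1<-Mul2 // r0:78,r1:Mul2,r2:Mul1,r3:5,r4:13,r5:9
cycle 10: issue SUB r1<-Add1 // r0:78,r1:Add1,r2:Mul1,r3:5,r4:13,r5:9
cycle 11: issue ADD r0<-Add2 // r0:Add2,r1:Add1,r2:Mul1,r3:5,r4:13,r5:9
cycle 12: CDB Mul1=54; issue ADD r1<-Add3 // r0:Add2,r1:Add3,r2:54,r3:5,r4:13,r5:9

STATUS = TAG Add2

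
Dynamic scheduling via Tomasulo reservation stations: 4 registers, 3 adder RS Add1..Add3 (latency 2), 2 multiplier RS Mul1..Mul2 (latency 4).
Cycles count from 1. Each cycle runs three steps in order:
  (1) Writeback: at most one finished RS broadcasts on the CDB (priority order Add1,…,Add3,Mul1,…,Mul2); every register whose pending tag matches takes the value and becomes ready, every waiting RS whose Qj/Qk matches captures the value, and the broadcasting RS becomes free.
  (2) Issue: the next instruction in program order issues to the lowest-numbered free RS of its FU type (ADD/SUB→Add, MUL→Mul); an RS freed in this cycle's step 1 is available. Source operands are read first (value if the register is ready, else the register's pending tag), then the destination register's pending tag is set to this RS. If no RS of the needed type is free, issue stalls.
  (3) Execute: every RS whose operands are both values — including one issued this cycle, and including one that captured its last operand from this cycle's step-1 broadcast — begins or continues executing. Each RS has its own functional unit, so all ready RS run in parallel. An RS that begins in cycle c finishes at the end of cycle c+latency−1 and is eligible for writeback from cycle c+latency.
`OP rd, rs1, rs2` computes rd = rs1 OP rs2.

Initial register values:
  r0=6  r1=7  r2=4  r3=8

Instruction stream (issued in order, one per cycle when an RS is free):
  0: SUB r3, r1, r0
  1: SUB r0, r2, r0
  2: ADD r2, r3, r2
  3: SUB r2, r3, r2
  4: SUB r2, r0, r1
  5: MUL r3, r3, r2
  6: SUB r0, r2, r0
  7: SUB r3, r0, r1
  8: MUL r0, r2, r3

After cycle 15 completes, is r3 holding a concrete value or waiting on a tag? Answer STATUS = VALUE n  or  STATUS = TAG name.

STATUS = VALUE -14

  c1: issue SUB r3<-Add1  regs: r0:6,r1:7,r2:4,r3:Add1
  c2: issue SUB r0<-Add2  regs: r0:Add2,r1:7,r2:4,r3:Add1
  c3: CDB Add1=1; issue ADD r2<-Add1  regs: r0:Add2,r1:7,r2:Add1,r3:1
  c4: CDB Add2=-2; issue SUB r2<-Add2  regs: r0:-2,r1:7,r2:Add2,r3:1
  c5: CDB Add1=5; issue SUB r2<-Add1  regs: r0:-2,r1:7,r2:Add1,r3:1
  c6: issue MUL r3<-Mul1  regs: r0:-2,r1:7,r2:Add1,r3:Mul1
  c7: CDB Add1=-9; issue SUB r0<-Add1  regs: r0:Add1,r1:7,r2:-9,r3:Mul1
  c8: CDB Add2=-4; issue SUB r3<-Add2  regs: r0:Add1,r1:7,r2:-9,r3:Add2
  c9: CDB Add1=-7; issue MUL r0<-Mul2  regs: r0:Mul2,r1:7,r2:-9,r3:Add2
  c10: -  regs: r0:Mul2,r1:7,r2:-9,r3:Add2
  c11: CDB Add2=-14  regs: r0:Mul2,r1:7,r2:-9,r3:-14
  c12: CDB Mul1=-9  regs: r0:Mul2,r1:7,r2:-9,r3:-14
  c13: -  regs: r0:Mul2,r1:7,r2:-9,r3:-14
  c14: -  regs: r0:Mul2,r1:7,r2:-9,r3:-14
  c15: CDB Mul2=126  regs: r0:126,r1:7,r2:-9,r3:-14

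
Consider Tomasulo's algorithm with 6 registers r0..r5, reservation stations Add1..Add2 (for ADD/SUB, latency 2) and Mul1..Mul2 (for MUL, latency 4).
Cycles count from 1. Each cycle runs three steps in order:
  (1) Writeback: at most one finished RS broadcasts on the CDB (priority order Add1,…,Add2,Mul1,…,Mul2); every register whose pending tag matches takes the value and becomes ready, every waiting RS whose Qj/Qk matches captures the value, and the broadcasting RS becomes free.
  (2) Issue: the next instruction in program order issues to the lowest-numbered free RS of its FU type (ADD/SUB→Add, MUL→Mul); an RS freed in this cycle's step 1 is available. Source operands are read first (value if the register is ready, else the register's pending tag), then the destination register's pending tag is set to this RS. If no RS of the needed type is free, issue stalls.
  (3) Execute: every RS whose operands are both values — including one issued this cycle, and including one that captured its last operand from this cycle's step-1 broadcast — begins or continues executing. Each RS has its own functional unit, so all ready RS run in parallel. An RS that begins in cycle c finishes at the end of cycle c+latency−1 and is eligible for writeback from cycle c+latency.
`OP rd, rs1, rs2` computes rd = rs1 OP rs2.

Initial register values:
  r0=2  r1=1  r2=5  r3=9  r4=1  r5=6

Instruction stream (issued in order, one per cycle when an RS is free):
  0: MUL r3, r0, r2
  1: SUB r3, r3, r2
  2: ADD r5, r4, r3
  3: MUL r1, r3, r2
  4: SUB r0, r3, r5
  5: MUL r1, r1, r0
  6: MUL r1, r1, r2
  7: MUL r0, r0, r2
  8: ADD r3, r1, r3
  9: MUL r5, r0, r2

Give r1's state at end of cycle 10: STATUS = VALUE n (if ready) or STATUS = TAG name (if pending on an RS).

STATUS = TAG Mul1

  c1: issue MUL r3<-Mul1  regs: r0:2,r1:1,r2:5,r3:Mul1,r4:1,r5:6
  c2: issue SUB r3<-Add1  regs: r0:2,r1:1,r2:5,r3:Add1,r4:1,r5:6
  c3: issue ADD r5<-Add2  regs: r0:2,r1:1,r2:5,r3:Add1,r4:1,r5:Add2
  c4: issue MUL r1<-Mul2  regs: r0:2,r1:Mul2,r2:5,r3:Add1,r4:1,r5:Add2
  c5: CDB Mul1=10; stall  regs: r0:2,r1:Mul2,r2:5,r3:Add1,r4:1,r5:Add2
  c6: stall  regs: r0:2,r1:Mul2,r2:5,r3:Add1,r4:1,r5:Add2
  c7: CDB Add1=5; issue SUB r0<-Add1  regs: r0:Add1,r1:Mul2,r2:5,r3:5,r4:1,r5:Add2
  c8: issue MUL r1<-Mul1  regs: r0:Add1,r1:Mul1,r2:5,r3:5,r4:1,r5:Add2
  c9: CDB Add2=6; stall  regs: r0:Add1,r1:Mul1,r2:5,r3:5,r4:1,r5:6
  c10: stall  regs: r0:Add1,r1:Mul1,r2:5,r3:5,r4:1,r5:6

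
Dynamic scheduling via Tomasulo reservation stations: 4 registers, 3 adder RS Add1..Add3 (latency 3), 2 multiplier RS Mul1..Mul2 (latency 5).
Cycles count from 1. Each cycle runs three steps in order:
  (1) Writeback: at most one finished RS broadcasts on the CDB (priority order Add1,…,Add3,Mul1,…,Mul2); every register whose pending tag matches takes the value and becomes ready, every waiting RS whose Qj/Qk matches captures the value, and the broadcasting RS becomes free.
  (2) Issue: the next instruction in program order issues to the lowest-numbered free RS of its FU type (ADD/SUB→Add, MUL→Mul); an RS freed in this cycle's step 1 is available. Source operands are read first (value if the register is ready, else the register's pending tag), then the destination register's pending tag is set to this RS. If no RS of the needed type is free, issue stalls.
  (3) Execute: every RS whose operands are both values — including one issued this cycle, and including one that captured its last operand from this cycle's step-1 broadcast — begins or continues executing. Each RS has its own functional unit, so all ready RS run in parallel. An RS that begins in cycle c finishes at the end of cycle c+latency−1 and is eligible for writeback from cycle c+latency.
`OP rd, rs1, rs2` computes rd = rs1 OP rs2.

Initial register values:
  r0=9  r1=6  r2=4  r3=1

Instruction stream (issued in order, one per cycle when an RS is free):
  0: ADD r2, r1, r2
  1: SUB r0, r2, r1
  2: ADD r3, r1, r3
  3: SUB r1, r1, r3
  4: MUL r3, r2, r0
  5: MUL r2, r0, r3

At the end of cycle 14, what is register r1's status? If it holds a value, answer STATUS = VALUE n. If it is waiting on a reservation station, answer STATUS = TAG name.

STATUS = VALUE -1

  c1: issue ADD r2<-Add1  regs: r0:9,r1:6,r2:Add1,r3:1
  c2: issue SUB r0<-Add2  regs: r0:Add2,r1:6,r2:Add1,r3:1
  c3: issue ADD r3<-Add3  regs: r0:Add2,r1:6,r2:Add1,r3:Add3
  c4: CDB Add1=10; issue SUB r1<-Add1  regs: r0:Add2,r1:Add1,r2:10,r3:Add3
  c5: issue MUL r3<-Mul1  regs: r0:Add2,r1:Add1,r2:10,r3:Mul1
  c6: CDB Add3=7; issue MUL r2<-Mul2  regs: r0:Add2,r1:Add1,r2:Mul2,r3:Mul1
  c7: CDB Add2=4  regs: r0:4,r1:Add1,r2:Mul2,r3:Mul1
  c8: -  regs: r0:4,r1:Add1,r2:Mul2,r3:Mul1
  c9: CDB Add1=-1  regs: r0:4,r1:-1,r2:Mul2,r3:Mul1
  c10: -  regs: r0:4,r1:-1,r2:Mul2,r3:Mul1
  c11: -  regs: r0:4,r1:-1,r2:Mul2,r3:Mul1
  c12: CDB Mul1=40  regs: r0:4,r1:-1,r2:Mul2,r3:40
  c13: -  regs: r0:4,r1:-1,r2:Mul2,r3:40
  c14: -  regs: r0:4,r1:-1,r2:Mul2,r3:40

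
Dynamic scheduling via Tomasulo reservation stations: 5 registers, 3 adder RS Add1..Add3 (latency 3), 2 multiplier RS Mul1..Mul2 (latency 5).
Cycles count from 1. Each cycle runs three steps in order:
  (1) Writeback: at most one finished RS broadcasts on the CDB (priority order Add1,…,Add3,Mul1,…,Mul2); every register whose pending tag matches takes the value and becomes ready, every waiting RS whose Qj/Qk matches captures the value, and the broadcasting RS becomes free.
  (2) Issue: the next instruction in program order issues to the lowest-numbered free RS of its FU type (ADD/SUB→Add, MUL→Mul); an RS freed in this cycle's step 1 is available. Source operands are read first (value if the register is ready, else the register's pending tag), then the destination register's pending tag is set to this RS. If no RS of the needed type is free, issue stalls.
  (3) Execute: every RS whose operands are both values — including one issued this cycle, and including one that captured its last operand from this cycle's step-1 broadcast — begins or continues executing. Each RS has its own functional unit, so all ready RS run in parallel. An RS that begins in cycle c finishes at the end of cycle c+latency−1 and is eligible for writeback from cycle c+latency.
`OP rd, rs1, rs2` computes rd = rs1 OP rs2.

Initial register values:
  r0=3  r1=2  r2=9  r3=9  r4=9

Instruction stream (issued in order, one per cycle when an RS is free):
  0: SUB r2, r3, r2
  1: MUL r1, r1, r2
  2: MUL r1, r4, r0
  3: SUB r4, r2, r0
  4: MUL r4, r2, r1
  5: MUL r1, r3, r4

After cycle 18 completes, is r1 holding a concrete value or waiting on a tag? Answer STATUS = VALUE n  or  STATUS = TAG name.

c1: issue SUB r2<-Add1 | r0:3,r1:2,r2:Add1,r3:9,r4:9
c2: issue MUL r1<-Mul1 | r0:3,r1:Mul1,r2:Add1,r3:9,r4:9
c3: issue MUL r1<-Mul2 | r0:3,r1:Mul2,r2:Add1,r3:9,r4:9
c4: CDB Add1=0; issue SUB r4<-Add1 | r0:3,r1:Mul2,r2:0,r3:9,r4:Add1
c5: stall | r0:3,r1:Mul2,r2:0,r3:9,r4:Add1
c6: stall | r0:3,r1:Mul2,r2:0,r3:9,r4:Add1
c7: CDB Add1=-3; stall | r0:3,r1:Mul2,r2:0,r3:9,r4:-3
c8: CDB Mul2=27; issue MUL r4<-Mul2 | r0:3,r1:27,r2:0,r3:9,r4:Mul2
c9: CDB Mul1=0; issue MUL r1<-Mul1 | r0:3,r1:Mul1,r2:0,r3:9,r4:Mul2
c10: - | r0:3,r1:Mul1,r2:0,r3:9,r4:Mul2
c11: - | r0:3,r1:Mul1,r2:0,r3:9,r4:Mul2
c12: - | r0:3,r1:Mul1,r2:0,r3:9,r4:Mul2
c13: CDB Mul2=0 | r0:3,r1:Mul1,r2:0,r3:9,r4:0
c14: - | r0:3,r1:Mul1,r2:0,r3:9,r4:0
c15: - | r0:3,r1:Mul1,r2:0,r3:9,r4:0
c16: - | r0:3,r1:Mul1,r2:0,r3:9,r4:0
c17: - | r0:3,r1:Mul1,r2:0,r3:9,r4:0
c18: CDB Mul1=0 | r0:3,r1:0,r2:0,r3:9,r4:0

STATUS = VALUE 0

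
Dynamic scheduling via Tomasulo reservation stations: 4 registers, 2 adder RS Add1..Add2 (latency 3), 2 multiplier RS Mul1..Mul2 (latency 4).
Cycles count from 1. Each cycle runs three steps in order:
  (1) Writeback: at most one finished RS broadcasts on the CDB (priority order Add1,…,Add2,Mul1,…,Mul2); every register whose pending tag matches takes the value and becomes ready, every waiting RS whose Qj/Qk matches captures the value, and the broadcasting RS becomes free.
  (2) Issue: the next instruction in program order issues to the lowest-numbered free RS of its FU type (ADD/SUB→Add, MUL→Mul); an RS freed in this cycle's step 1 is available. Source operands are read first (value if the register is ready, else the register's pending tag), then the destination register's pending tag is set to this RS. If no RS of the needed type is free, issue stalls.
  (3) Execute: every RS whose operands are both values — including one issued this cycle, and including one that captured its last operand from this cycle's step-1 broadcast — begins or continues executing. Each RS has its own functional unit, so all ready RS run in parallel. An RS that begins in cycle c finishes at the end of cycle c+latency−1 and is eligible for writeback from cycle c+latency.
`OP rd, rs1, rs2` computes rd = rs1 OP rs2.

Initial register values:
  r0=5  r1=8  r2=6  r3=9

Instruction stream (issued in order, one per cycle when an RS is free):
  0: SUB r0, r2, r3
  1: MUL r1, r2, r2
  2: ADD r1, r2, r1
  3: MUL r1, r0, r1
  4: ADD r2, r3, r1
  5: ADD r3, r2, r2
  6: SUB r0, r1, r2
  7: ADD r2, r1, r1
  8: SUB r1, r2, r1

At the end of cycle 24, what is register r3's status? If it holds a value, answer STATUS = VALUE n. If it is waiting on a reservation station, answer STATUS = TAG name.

STATUS = VALUE -234

cycle 1: issue SUB r0<-Add1 // r0:Add1,r1:8,r2:6,r3:9
cycle 2: issue MUL r1<-Mul1 // r0:Add1,r1:Mul1,r2:6,r3:9
cycle 3: issue ADD r1<-Add2 // r0:Add1,r1:Add2,r2:6,r3:9
cycle 4: CDB Add1=-3; issue MUL r1<-Mul2 // r0:-3,r1:Mul2,r2:6,r3:9
cycle 5: issue ADD r2<-Add1 // r0:-3,r1:Mul2,r2:Add1,r3:9
cycle 6: CDB Mul1=36; stall // r0:-3,r1:Mul2,r2:Add1,r3:9
cycle 7: stall // r0:-3,r1:Mul2,r2:Add1,r3:9
cycle 8: stall // r0:-3,r1:Mul2,r2:Add1,r3:9
cycle 9: CDB Add2=42; issue ADD r3<-Add2 // r0:-3,r1:Mul2,r2:Add1,r3:Add2
cycle 10: stall // r0:-3,r1:Mul2,r2:Add1,r3:Add2
cycle 11: stall // r0:-3,r1:Mul2,r2:Add1,r3:Add2
cycle 12: stall // r0:-3,r1:Mul2,r2:Add1,r3:Add2
cycle 13: CDB Mul2=-126; stall // r0:-3,r1:-126,r2:Add1,r3:Add2
cycle 14: stall // r0:-3,r1:-126,r2:Add1,r3:Add2
cycle 15: stall // r0:-3,r1:-126,r2:Add1,r3:Add2
cycle 16: CDB Add1=-117; issue SUB r0<-Add1 // r0:Add1,r1:-126,r2:-117,r3:Add2
cycle 17: stall // r0:Add1,r1:-126,r2:-117,r3:Add2
cycle 18: stall // r0:Add1,r1:-126,r2:-117,r3:Add2
cycle 19: CDB Add1=-9; issue ADD r2<-Add1 // r0:-9,r1:-126,r2:Add1,r3:Add2
cycle 20: CDB Add2=-234; issue SUB r1<-Add2 // r0:-9,r1:Add2,r2:Add1,r3:-234
cycle 21: - // r0:-9,r1:Add2,r2:Add1,r3:-234
cycle 22: CDB Add1=-252 // r0:-9,r1:Add2,r2:-252,r3:-234
cycle 23: - // r0:-9,r1:Add2,r2:-252,r3:-234
cycle 24: - // r0:-9,r1:Add2,r2:-252,r3:-234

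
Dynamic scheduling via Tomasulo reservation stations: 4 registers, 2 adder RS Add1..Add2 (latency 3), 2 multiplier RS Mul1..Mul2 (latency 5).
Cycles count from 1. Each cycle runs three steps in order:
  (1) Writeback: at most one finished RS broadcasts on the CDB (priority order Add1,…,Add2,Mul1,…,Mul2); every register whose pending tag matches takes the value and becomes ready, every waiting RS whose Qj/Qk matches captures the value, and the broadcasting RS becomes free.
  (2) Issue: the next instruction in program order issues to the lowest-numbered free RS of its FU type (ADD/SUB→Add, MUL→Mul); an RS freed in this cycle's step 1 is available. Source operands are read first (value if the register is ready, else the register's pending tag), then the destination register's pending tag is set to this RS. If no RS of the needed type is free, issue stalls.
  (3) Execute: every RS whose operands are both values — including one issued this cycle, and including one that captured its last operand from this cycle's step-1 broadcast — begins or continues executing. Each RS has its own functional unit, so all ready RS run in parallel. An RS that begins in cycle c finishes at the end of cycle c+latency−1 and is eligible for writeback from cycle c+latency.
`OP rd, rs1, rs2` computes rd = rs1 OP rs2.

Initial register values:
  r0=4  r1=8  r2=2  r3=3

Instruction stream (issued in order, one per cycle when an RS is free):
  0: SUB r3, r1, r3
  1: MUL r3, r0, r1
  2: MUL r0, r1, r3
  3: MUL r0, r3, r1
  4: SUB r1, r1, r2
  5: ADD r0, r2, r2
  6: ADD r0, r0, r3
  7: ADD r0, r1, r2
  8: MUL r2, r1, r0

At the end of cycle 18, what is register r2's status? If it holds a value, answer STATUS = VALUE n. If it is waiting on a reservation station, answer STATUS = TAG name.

c1: issue SUB r3<-Add1 | r0:4,r1:8,r2:2,r3:Add1
c2: issue MUL r3<-Mul1 | r0:4,r1:8,r2:2,r3:Mul1
c3: issue MUL r0<-Mul2 | r0:Mul2,r1:8,r2:2,r3:Mul1
c4: CDB Add1=5; stall | r0:Mul2,r1:8,r2:2,r3:Mul1
c5: stall | r0:Mul2,r1:8,r2:2,r3:Mul1
c6: stall | r0:Mul2,r1:8,r2:2,r3:Mul1
c7: CDB Mul1=32; issue MUL r0<-Mul1 | r0:Mul1,r1:8,r2:2,r3:32
c8: issue SUB r1<-Add1 | r0:Mul1,r1:Add1,r2:2,r3:32
c9: issue ADD r0<-Add2 | r0:Add2,r1:Add1,r2:2,r3:32
c10: stall | r0:Add2,r1:Add1,r2:2,r3:32
c11: CDB Add1=6; issue ADD r0<-Add1 | r0:Add1,r1:6,r2:2,r3:32
c12: CDB Add2=4; issue ADD r0<-Add2 | r0:Add2,r1:6,r2:2,r3:32
c13: CDB Mul1=256; issue MUL r2<-Mul1 | r0:Add2,r1:6,r2:Mul1,r3:32
c14: CDB Mul2=256 | r0:Add2,r1:6,r2:Mul1,r3:32
c15: CDB Add1=36 | r0:Add2,r1:6,r2:Mul1,r3:32
c16: CDB Add2=8 | r0:8,r1:6,r2:Mul1,r3:32
c17: - | r0:8,r1:6,r2:Mul1,r3:32
c18: - | r0:8,r1:6,r2:Mul1,r3:32

STATUS = TAG Mul1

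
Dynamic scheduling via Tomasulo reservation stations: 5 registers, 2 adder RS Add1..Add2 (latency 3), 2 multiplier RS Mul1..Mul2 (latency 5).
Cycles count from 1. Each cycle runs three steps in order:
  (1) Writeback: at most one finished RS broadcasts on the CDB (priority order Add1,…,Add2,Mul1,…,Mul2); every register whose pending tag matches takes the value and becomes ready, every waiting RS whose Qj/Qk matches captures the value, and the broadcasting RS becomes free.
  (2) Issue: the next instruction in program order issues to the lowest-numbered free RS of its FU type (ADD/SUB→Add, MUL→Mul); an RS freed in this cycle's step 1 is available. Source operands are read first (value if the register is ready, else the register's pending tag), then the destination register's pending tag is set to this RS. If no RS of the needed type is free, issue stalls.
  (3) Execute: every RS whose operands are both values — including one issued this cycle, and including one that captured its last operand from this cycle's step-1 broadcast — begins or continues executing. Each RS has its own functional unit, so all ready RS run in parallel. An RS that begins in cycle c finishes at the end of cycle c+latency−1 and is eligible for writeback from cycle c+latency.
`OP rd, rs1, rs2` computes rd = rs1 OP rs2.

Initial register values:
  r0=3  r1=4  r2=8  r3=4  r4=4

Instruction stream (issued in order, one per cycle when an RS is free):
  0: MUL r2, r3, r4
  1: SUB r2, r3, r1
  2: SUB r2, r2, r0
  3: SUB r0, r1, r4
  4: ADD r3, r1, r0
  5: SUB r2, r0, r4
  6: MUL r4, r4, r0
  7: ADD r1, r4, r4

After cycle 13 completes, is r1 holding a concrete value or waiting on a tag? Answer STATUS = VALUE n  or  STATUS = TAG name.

STATUS = TAG Add1

  c1: issue MUL r2<-Mul1  regs: r0:3,r1:4,r2:Mul1,r3:4,r4:4
  c2: issue SUB r2<-Add1  regs: r0:3,r1:4,r2:Add1,r3:4,r4:4
  c3: issue SUB r2<-Add2  regs: r0:3,r1:4,r2:Add2,r3:4,r4:4
  c4: stall  regs: r0:3,r1:4,r2:Add2,r3:4,r4:4
  c5: CDB Add1=0; issue SUB r0<-Add1  regs: r0:Add1,r1:4,r2:Add2,r3:4,r4:4
  c6: CDB Mul1=16; stall  regs: r0:Add1,r1:4,r2:Add2,r3:4,r4:4
  c7: stall  regs: r0:Add1,r1:4,r2:Add2,r3:4,r4:4
  c8: CDB Add1=0; issue ADD r3<-Add1  regs: r0:0,r1:4,r2:Add2,r3:Add1,r4:4
  c9: CDB Add2=-3; issue SUB r2<-Add2  regs: r0:0,r1:4,r2:Add2,r3:Add1,r4:4
  c10: issue MUL r4<-Mul1  regs: r0:0,r1:4,r2:Add2,r3:Add1,r4:Mul1
  c11: CDB Add1=4; issue ADD r1<-Add1  regs: r0:0,r1:Add1,r2:Add2,r3:4,r4:Mul1
  c12: CDB Add2=-4  regs: r0:0,r1:Add1,r2:-4,r3:4,r4:Mul1
  c13: -  regs: r0:0,r1:Add1,r2:-4,r3:4,r4:Mul1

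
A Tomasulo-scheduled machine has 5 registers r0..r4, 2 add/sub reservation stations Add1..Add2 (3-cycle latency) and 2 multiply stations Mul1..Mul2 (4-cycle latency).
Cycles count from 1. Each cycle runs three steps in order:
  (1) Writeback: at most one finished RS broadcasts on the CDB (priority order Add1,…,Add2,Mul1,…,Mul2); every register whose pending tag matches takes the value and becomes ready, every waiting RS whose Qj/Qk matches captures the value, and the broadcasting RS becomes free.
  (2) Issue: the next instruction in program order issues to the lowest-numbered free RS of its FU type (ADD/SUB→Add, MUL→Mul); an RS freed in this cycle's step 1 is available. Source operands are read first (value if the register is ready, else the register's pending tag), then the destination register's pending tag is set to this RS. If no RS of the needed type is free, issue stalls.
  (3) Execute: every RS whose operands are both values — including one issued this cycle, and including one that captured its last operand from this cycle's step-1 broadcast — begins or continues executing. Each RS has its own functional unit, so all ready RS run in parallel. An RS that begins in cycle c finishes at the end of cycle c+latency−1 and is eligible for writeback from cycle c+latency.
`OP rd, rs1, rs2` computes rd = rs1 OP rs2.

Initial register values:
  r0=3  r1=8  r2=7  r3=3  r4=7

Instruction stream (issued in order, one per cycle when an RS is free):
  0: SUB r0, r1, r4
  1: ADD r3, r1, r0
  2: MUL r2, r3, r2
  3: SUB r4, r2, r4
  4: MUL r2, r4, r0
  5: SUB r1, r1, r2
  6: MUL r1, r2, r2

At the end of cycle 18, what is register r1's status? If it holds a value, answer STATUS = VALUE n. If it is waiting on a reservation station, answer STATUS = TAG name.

c1: issue SUB r0<-Add1 | r0:Add1,r1:8,r2:7,r3:3,r4:7
c2: issue ADD r3<-Add2 | r0:Add1,r1:8,r2:7,r3:Add2,r4:7
c3: issue MUL r2<-Mul1 | r0:Add1,r1:8,r2:Mul1,r3:Add2,r4:7
c4: CDB Add1=1; issue SUB r4<-Add1 | r0:1,r1:8,r2:Mul1,r3:Add2,r4:Add1
c5: issue MUL r2<-Mul2 | r0:1,r1:8,r2:Mul2,r3:Add2,r4:Add1
c6: stall | r0:1,r1:8,r2:Mul2,r3:Add2,r4:Add1
c7: CDB Add2=9; issue SUB r1<-Add2 | r0:1,r1:Add2,r2:Mul2,r3:9,r4:Add1
c8: stall | r0:1,r1:Add2,r2:Mul2,r3:9,r4:Add1
c9: stall | r0:1,r1:Add2,r2:Mul2,r3:9,r4:Add1
c10: stall | r0:1,r1:Add2,r2:Mul2,r3:9,r4:Add1
c11: CDB Mul1=63; issue MUL r1<-Mul1 | r0:1,r1:Mul1,r2:Mul2,r3:9,r4:Add1
c12: - | r0:1,r1:Mul1,r2:Mul2,r3:9,r4:Add1
c13: - | r0:1,r1:Mul1,r2:Mul2,r3:9,r4:Add1
c14: CDB Add1=56 | r0:1,r1:Mul1,r2:Mul2,r3:9,r4:56
c15: - | r0:1,r1:Mul1,r2:Mul2,r3:9,r4:56
c16: - | r0:1,r1:Mul1,r2:Mul2,r3:9,r4:56
c17: - | r0:1,r1:Mul1,r2:Mul2,r3:9,r4:56
c18: CDB Mul2=56 | r0:1,r1:Mul1,r2:56,r3:9,r4:56

STATUS = TAG Mul1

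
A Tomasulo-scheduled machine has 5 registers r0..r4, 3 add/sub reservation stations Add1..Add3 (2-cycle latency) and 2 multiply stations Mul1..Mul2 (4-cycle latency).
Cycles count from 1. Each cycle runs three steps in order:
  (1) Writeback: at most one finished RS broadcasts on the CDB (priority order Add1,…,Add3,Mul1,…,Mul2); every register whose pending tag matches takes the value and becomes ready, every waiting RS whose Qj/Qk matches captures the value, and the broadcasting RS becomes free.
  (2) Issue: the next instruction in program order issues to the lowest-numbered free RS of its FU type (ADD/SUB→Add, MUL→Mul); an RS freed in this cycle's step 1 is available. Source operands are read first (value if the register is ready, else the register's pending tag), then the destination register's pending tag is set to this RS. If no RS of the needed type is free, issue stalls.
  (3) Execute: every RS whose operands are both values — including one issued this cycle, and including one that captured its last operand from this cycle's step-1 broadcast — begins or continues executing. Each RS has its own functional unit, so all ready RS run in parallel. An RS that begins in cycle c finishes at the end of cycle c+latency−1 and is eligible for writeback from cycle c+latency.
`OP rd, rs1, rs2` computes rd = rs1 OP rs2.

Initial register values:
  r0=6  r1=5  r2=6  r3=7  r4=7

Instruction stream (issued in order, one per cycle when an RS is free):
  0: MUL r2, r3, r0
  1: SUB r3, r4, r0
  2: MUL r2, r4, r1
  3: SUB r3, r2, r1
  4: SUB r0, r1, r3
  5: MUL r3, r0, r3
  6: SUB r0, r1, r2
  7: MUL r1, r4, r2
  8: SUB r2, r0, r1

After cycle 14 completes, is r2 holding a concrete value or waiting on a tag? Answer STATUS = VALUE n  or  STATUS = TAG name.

cycle 1: issue MUL r2<-Mul1 // r0:6,r1:5,r2:Mul1,r3:7,r4:7
cycle 2: issue SUB r3<-Add1 // r0:6,r1:5,r2:Mul1,r3:Add1,r4:7
cycle 3: issue MUL r2<-Mul2 // r0:6,r1:5,r2:Mul2,r3:Add1,r4:7
cycle 4: CDB Add1=1; issue SUB r3<-Add1 // r0:6,r1:5,r2:Mul2,r3:Add1,r4:7
cycle 5: CDB Mul1=42; issue SUB r0<-Add2 // r0:Add2,r1:5,r2:Mul2,r3:Add1,r4:7
cycle 6: issue MUL r3<-Mul1 // r0:Add2,r1:5,r2:Mul2,r3:Mul1,r4:7
cycle 7: CDB Mul2=35; issue SUB r0<-Add3 // r0:Add3,r1:5,r2:35,r3:Mul1,r4:7
cycle 8: issue MUL r1<-Mul2 // r0:Add3,r1:Mul2,r2:35,r3:Mul1,r4:7
cycle 9: CDB Add1=30; issue SUB r2<-Add1 // r0:Add3,r1:Mul2,r2:Add1,r3:Mul1,r4:7
cycle 10: CDB Add3=-30 // r0:-30,r1:Mul2,r2:Add1,r3:Mul1,r4:7
cycle 11: CDB Add2=-25 // r0:-30,r1:Mul2,r2:Add1,r3:Mul1,r4:7
cycle 12: CDB Mul2=245 // r0:-30,r1:245,r2:Add1,r3:Mul1,r4:7
cycle 13: - // r0:-30,r1:245,r2:Add1,r3:Mul1,r4:7
cycle 14: CDB Add1=-275 // r0:-30,r1:245,r2:-275,r3:Mul1,r4:7

STATUS = VALUE -275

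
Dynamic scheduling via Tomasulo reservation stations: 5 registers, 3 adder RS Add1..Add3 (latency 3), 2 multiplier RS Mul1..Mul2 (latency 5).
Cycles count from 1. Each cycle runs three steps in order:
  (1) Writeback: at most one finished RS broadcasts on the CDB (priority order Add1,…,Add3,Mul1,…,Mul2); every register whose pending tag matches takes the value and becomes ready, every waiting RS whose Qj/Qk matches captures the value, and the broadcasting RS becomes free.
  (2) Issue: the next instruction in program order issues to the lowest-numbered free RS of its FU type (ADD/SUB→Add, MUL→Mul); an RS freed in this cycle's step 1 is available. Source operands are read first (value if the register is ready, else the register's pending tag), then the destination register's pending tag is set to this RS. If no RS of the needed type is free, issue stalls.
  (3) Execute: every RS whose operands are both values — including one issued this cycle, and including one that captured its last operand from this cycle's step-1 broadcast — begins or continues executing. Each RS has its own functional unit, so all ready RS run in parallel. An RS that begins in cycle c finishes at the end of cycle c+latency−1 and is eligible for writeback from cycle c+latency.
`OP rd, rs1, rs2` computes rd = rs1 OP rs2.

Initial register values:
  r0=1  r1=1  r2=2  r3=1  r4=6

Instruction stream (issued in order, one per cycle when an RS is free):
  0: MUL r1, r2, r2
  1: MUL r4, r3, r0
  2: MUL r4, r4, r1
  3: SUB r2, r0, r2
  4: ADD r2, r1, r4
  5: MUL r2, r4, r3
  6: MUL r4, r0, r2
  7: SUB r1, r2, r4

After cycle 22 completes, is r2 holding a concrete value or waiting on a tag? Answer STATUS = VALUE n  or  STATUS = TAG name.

c1: issue MUL r1<-Mul1 | r0:1,r1:Mul1,r2:2,r3:1,r4:6
c2: issue MUL r4<-Mul2 | r0:1,r1:Mul1,r2:2,r3:1,r4:Mul2
c3: stall | r0:1,r1:Mul1,r2:2,r3:1,r4:Mul2
c4: stall | r0:1,r1:Mul1,r2:2,r3:1,r4:Mul2
c5: stall | r0:1,r1:Mul1,r2:2,r3:1,r4:Mul2
c6: CDB Mul1=4; issue MUL r4<-Mul1 | r0:1,r1:4,r2:2,r3:1,r4:Mul1
c7: CDB Mul2=1; issue SUB r2<-Add1 | r0:1,r1:4,r2:Add1,r3:1,r4:Mul1
c8: issue ADD r2<-Add2 | r0:1,r1:4,r2:Add2,r3:1,r4:Mul1
c9: issue MUL r2<-Mul2 | r0:1,r1:4,r2:Mul2,r3:1,r4:Mul1
c10: CDB Add1=-1; stall | r0:1,r1:4,r2:Mul2,r3:1,r4:Mul1
c11: stall | r0:1,r1:4,r2:Mul2,r3:1,r4:Mul1
c12: CDB Mul1=4; issue MUL r4<-Mul1 | r0:1,r1:4,r2:Mul2,r3:1,r4:Mul1
c13: issue SUB r1<-Add1 | r0:1,r1:Add1,r2:Mul2,r3:1,r4:Mul1
c14: - | r0:1,r1:Add1,r2:Mul2,r3:1,r4:Mul1
c15: CDB Add2=8 | r0:1,r1:Add1,r2:Mul2,r3:1,r4:Mul1
c16: - | r0:1,r1:Add1,r2:Mul2,r3:1,r4:Mul1
c17: CDB Mul2=4 | r0:1,r1:Add1,r2:4,r3:1,r4:Mul1
c18: - | r0:1,r1:Add1,r2:4,r3:1,r4:Mul1
c19: - | r0:1,r1:Add1,r2:4,r3:1,r4:Mul1
c20: - | r0:1,r1:Add1,r2:4,r3:1,r4:Mul1
c21: - | r0:1,r1:Add1,r2:4,r3:1,r4:Mul1
c22: CDB Mul1=4 | r0:1,r1:Add1,r2:4,r3:1,r4:4

STATUS = VALUE 4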